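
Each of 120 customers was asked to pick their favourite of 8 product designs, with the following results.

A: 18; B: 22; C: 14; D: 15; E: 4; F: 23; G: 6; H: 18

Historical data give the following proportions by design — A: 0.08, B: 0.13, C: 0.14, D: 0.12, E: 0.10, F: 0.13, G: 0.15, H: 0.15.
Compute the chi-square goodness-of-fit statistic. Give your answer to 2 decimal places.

27.31

Expected counts E_i = n·p_i: 120×0.08 = 9.6, 120×0.13 = 15.6, 120×0.14 = 16.8, 120×0.12 = 14.4, 120×0.10 = 12, 120×0.13 = 15.6, 120×0.15 = 18, 120×0.15 = 18.
A: (18 − 9.6)²/9.6 = 70.56/9.6 = 7.350
B: (22 − 15.6)²/15.6 = 40.96/15.6 = 2.626
C: (14 − 16.8)²/16.8 = 7.84/16.8 = 0.467
D: (15 − 14.4)²/14.4 = 0.36/14.4 = 0.025
E: (4 − 12)²/12 = 64/12 = 5.333
F: (23 − 15.6)²/15.6 = 54.76/15.6 = 3.510
G: (6 − 18)²/18 = 144/18 = 8.000
H: (18 − 18)²/18 = 0/18 = 0.000
Sum = 27.31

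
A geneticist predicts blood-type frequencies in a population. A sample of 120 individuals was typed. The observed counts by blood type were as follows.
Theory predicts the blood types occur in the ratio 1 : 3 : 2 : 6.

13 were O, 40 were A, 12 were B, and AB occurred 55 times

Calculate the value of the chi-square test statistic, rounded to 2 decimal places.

7.85

Ratio total = 12. Expected counts: 120×1/12 = 10, 120×3/12 = 30, 120×2/12 = 20, 120×6/12 = 60.
cat         O        E   (O−E)²/E
O          13       10      0.900
A          40       30      3.333
B          12       20      3.200
AB         55       60      0.417
Sum = 7.85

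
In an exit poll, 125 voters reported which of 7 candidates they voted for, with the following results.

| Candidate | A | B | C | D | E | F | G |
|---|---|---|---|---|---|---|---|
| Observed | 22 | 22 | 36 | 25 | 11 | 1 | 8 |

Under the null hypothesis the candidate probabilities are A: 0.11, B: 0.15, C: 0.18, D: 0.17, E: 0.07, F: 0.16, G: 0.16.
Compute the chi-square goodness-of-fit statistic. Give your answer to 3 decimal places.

Expected counts E_i = n·p_i: 125×0.11 = 13.75, 125×0.15 = 18.75, 125×0.18 = 22.5, 125×0.17 = 21.25, 125×0.07 = 8.75, 125×0.16 = 20, 125×0.16 = 20.
cat         O        E   (O−E)²/E
A          22    13.75     4.9500
B          22    18.75     0.5633
C          36     22.5     8.1000
D          25    21.25     0.6618
E          11     8.75     0.5786
F           1       20    18.0500
G           8       20     7.2000
Sum = 40.104

40.104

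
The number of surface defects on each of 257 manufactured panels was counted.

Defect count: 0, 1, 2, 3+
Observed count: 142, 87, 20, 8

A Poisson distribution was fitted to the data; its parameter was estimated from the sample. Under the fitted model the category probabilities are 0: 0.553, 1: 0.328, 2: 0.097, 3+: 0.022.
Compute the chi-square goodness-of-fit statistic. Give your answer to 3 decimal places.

2.035

Expected counts E_i = n·p_i: 257×0.553 = 142.121, 257×0.328 = 84.296, 257×0.097 = 24.929, 257×0.022 = 5.654.
χ² = (142−142.121)²/142.121 + (87−84.296)²/84.296 + (20−24.929)²/24.929 + (8−5.654)²/5.654
   = 0.0001 + 0.0867 + 0.9746 + 0.9734
Sum = 2.035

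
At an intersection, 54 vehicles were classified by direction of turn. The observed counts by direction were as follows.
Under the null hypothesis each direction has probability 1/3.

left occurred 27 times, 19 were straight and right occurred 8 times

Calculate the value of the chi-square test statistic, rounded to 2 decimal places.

10.11

Expected count for each of the 3 categories: 54/3 = 18.
cat           O        E   (O−E)²/E
left         27       18      4.500
straight     19       18      0.056
right         8       18      5.556
Sum = 10.11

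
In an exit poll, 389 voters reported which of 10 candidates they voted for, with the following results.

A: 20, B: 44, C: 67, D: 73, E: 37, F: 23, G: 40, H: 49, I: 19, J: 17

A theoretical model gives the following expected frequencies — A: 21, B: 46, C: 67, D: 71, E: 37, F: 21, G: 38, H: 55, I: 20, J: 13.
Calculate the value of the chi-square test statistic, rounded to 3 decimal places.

2.422

cat         O        E   (O−E)²/E
A          20       21     0.0476
B          44       46     0.0870
C          67       67     0.0000
D          73       71     0.0563
E          37       37     0.0000
F          23       21     0.1905
G          40       38     0.1053
H          49       55     0.6545
I          19       20     0.0500
J          17       13     1.2308
Sum = 2.422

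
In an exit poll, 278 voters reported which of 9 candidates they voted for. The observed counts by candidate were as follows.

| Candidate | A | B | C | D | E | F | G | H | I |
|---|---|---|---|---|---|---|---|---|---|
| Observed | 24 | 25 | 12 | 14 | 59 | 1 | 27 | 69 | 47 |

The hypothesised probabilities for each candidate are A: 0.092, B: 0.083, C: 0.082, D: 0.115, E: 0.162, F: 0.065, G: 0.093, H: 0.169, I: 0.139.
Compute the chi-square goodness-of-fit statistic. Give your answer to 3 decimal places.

Expected counts E_i = n·p_i: 278×0.092 = 25.576, 278×0.083 = 23.074, 278×0.082 = 22.796, 278×0.115 = 31.97, 278×0.162 = 45.036, 278×0.065 = 18.07, 278×0.093 = 25.854, 278×0.169 = 46.982, 278×0.139 = 38.642.
A: (24 − 25.576)²/25.576 = 2.483776/25.576 = 0.0971
B: (25 − 23.074)²/23.074 = 3.709476/23.074 = 0.1608
C: (12 − 22.796)²/22.796 = 116.553616/22.796 = 5.1129
D: (14 − 31.97)²/31.97 = 322.9209/31.97 = 10.1007
E: (59 − 45.036)²/45.036 = 194.993296/45.036 = 4.3297
F: (1 − 18.07)²/18.07 = 291.3849/18.07 = 16.1253
G: (27 − 25.854)²/25.854 = 1.313316/25.854 = 0.0508
H: (69 − 46.982)²/46.982 = 484.792324/46.982 = 10.3187
I: (47 − 38.642)²/38.642 = 69.856164/38.642 = 1.8078
Sum = 48.104

48.104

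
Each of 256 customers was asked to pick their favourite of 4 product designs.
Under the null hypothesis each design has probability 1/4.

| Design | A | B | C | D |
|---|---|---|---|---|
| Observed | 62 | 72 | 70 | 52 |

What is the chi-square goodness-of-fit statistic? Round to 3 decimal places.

Under H₀ each category has probability 1/4, so each expected count is 256/4 = 64.
χ² = (62−64)²/64 + (72−64)²/64 + (70−64)²/64 + (52−64)²/64
   = 0.0625 + 1.0000 + 0.5625 + 2.2500
Sum = 3.875

3.875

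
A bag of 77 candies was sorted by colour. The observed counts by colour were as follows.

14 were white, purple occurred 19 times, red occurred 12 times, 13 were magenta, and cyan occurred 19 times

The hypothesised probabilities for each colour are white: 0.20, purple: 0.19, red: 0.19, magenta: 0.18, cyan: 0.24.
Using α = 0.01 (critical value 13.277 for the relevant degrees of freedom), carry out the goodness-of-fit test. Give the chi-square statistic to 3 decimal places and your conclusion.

1.973; do not reject

Expected counts E_i = n·p_i: 77×0.20 = 15.4, 77×0.19 = 14.63, 77×0.19 = 14.63, 77×0.18 = 13.86, 77×0.24 = 18.48.
χ² = (14−15.4)²/15.4 + (19−14.63)²/14.63 + (12−14.63)²/14.63 + (13−13.86)²/13.86 + (19−18.48)²/18.48
   = 0.1273 + 1.3053 + 0.4728 + 0.0534 + 0.0146
Sum = 1.973
df = 4. Since 1.973 < 13.277, we do not reject H₀.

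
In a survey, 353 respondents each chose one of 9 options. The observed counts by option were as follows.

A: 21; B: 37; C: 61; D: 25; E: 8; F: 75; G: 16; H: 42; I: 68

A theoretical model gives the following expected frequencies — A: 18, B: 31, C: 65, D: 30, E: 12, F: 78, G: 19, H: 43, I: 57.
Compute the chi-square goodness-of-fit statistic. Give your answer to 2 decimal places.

6.81

χ² = (21−18)²/18 + (37−31)²/31 + (61−65)²/65 + (25−30)²/30 + (8−12)²/12 + (75−78)²/78 + (16−19)²/19 + (42−43)²/43 + (68−57)²/57
   = 0.500 + 1.161 + 0.246 + 0.833 + 1.333 + 0.115 + 0.474 + 0.023 + 2.123
Sum = 6.81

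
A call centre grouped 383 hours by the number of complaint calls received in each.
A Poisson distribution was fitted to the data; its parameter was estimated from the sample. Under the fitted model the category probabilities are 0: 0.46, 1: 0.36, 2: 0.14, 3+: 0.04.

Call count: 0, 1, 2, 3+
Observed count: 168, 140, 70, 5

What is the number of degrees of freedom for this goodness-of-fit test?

2

There are k = 4 categories and 1 parameter estimated from the data, so df = 4 − 1 − 1 = 2.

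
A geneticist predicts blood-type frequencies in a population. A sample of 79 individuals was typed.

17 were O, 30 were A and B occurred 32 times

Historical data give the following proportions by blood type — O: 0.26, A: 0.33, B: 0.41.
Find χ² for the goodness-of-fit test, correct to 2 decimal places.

Expected counts E_i = n·p_i: 79×0.26 = 20.54, 79×0.33 = 26.07, 79×0.41 = 32.39.
cat         O        E   (O−E)²/E
O          17    20.54      0.610
A          30    26.07      0.592
B          32    32.39      0.005
Sum = 1.21

1.21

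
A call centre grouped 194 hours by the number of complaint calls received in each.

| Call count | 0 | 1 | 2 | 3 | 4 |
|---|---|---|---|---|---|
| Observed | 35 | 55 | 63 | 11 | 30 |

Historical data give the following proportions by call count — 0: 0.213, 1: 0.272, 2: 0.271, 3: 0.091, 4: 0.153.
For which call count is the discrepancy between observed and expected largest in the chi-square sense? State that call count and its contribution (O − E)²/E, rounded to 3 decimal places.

3, 2.508

Expected counts E_i = n·p_i: 194×0.213 = 41.322, 194×0.272 = 52.768, 194×0.271 = 52.574, 194×0.091 = 17.654, 194×0.153 = 29.682.
cat         O        E   (O−E)²/E
0          35   41.322     0.9672
1          55   52.768     0.0944
2          63   52.574     2.0676
3          11   17.654     2.5080
4          30   29.682     0.0034
The largest term is for 3: 2.508.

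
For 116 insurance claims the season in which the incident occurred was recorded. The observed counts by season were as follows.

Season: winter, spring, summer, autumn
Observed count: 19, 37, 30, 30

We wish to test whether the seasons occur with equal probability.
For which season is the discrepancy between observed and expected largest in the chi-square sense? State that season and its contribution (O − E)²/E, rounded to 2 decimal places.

Expected count for each of the 4 categories: 116/4 = 29.
winter: (19 − 29)²/29 = 100/29 = 3.448
spring: (37 − 29)²/29 = 64/29 = 2.207
summer: (30 − 29)²/29 = 1/29 = 0.034
autumn: (30 − 29)²/29 = 1/29 = 0.034
The largest term is for winter: 3.45.

winter, 3.45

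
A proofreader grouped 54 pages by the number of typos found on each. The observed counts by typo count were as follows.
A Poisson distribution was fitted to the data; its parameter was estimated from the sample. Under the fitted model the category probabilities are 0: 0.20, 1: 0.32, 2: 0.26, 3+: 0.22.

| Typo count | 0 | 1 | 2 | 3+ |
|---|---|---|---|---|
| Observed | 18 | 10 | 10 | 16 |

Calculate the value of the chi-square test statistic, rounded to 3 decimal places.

10.458

Expected counts E_i = n·p_i: 54×0.20 = 10.8, 54×0.32 = 17.28, 54×0.26 = 14.04, 54×0.22 = 11.88.
0: (18 − 10.8)²/10.8 = 51.84/10.8 = 4.8000
1: (10 − 17.28)²/17.28 = 52.9984/17.28 = 3.0670
2: (10 − 14.04)²/14.04 = 16.3216/14.04 = 1.1625
3+: (16 − 11.88)²/11.88 = 16.9744/11.88 = 1.4288
Sum = 10.458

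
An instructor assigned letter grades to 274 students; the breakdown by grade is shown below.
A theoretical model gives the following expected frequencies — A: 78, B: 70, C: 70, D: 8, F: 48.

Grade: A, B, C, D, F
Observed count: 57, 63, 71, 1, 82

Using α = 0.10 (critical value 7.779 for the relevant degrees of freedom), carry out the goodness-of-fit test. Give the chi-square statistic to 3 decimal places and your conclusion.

χ² = (57−78)²/78 + (63−70)²/70 + (71−70)²/70 + (1−8)²/8 + (82−48)²/48
   = 5.6538 + 0.7000 + 0.0143 + 6.1250 + 24.0833
Sum = 36.576
df = 4. Since 36.576 > 7.779, we reject H₀.

36.576; reject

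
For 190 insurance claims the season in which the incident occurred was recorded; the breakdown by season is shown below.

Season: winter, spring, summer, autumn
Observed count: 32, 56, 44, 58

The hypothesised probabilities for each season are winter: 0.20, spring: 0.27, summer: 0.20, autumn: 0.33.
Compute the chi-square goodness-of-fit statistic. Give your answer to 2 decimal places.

Expected counts E_i = n·p_i: 190×0.20 = 38, 190×0.27 = 51.3, 190×0.20 = 38, 190×0.33 = 62.7.
winter: (32 − 38)²/38 = 36/38 = 0.947
spring: (56 − 51.3)²/51.3 = 22.09/51.3 = 0.431
summer: (44 − 38)²/38 = 36/38 = 0.947
autumn: (58 − 62.7)²/62.7 = 22.09/62.7 = 0.352
Sum = 2.68

2.68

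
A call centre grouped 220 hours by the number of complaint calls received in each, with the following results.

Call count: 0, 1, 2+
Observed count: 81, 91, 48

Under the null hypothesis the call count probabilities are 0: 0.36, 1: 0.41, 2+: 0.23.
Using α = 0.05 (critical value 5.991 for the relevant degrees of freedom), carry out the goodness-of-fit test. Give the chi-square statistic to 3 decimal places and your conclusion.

0.182; do not reject

Expected counts E_i = n·p_i: 220×0.36 = 79.2, 220×0.41 = 90.2, 220×0.23 = 50.6.
χ² = (81−79.2)²/79.2 + (91−90.2)²/90.2 + (48−50.6)²/50.6
   = 0.0409 + 0.0071 + 0.1336
Sum = 0.182
df = 2. Since 0.182 < 5.991, we do not reject H₀.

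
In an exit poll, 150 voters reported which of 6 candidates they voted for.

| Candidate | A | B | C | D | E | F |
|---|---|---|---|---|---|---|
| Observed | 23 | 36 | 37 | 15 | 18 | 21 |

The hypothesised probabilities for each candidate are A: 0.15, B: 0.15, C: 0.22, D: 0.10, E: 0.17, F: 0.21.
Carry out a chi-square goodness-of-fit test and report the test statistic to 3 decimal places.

Expected counts E_i = n·p_i: 150×0.15 = 22.5, 150×0.15 = 22.5, 150×0.22 = 33, 150×0.10 = 15, 150×0.17 = 25.5, 150×0.21 = 31.5.
A: (23 − 22.5)²/22.5 = 0.25/22.5 = 0.0111
B: (36 − 22.5)²/22.5 = 182.25/22.5 = 8.1000
C: (37 − 33)²/33 = 16/33 = 0.4848
D: (15 − 15)²/15 = 0/15 = 0.0000
E: (18 − 25.5)²/25.5 = 56.25/25.5 = 2.2059
F: (21 − 31.5)²/31.5 = 110.25/31.5 = 3.5000
Sum = 14.302

14.302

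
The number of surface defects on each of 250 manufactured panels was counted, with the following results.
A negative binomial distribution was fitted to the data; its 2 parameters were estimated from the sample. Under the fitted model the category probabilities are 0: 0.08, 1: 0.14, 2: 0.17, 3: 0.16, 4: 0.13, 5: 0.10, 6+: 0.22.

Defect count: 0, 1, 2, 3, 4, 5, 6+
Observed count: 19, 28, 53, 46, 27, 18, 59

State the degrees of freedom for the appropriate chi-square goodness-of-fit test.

There are k = 7 categories and 2 parameters estimated from the data, so df = 7 − 1 − 2 = 4.

4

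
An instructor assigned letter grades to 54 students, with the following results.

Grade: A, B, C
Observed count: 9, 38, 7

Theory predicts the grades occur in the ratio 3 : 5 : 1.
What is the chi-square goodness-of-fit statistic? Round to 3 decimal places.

6.800

Ratio total = 9. Expected counts: 54×3/9 = 18, 54×5/9 = 30, 54×1/9 = 6.
cat         O        E   (O−E)²/E
A           9       18     4.5000
B          38       30     2.1333
C           7        6     0.1667
Sum = 6.800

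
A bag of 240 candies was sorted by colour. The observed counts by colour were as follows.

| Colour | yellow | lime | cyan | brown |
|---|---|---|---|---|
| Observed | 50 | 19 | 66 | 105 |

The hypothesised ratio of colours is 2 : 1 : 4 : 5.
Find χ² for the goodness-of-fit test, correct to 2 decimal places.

5.25

Ratio total = 12. Expected counts: 240×2/12 = 40, 240×1/12 = 20, 240×4/12 = 80, 240×5/12 = 100.
yellow: (50 − 40)²/40 = 100/40 = 2.500
lime: (19 − 20)²/20 = 1/20 = 0.050
cyan: (66 − 80)²/80 = 196/80 = 2.450
brown: (105 − 100)²/100 = 25/100 = 0.250
Sum = 5.25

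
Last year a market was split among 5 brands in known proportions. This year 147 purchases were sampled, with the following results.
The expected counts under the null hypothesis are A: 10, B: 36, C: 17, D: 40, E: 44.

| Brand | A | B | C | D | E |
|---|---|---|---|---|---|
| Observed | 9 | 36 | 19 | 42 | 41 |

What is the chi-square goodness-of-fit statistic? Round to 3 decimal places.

0.640

A: (9 − 10)²/10 = 1/10 = 0.1000
B: (36 − 36)²/36 = 0/36 = 0.0000
C: (19 − 17)²/17 = 4/17 = 0.2353
D: (42 − 40)²/40 = 4/40 = 0.1000
E: (41 − 44)²/44 = 9/44 = 0.2045
Sum = 0.640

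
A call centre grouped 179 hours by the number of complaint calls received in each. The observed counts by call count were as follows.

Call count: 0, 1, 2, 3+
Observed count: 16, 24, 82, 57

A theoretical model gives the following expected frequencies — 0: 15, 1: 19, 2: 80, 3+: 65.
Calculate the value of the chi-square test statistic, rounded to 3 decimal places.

cat         O        E   (O−E)²/E
0          16       15     0.0667
1          24       19     1.3158
2          82       80     0.0500
3+         57       65     0.9846
Sum = 2.417

2.417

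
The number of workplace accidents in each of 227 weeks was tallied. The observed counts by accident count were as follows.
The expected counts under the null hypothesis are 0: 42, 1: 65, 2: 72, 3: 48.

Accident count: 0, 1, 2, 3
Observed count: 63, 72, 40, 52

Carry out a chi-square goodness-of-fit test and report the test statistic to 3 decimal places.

cat         O        E   (O−E)²/E
0          63       42    10.5000
1          72       65     0.7538
2          40       72    14.2222
3          52       48     0.3333
Sum = 25.809

25.809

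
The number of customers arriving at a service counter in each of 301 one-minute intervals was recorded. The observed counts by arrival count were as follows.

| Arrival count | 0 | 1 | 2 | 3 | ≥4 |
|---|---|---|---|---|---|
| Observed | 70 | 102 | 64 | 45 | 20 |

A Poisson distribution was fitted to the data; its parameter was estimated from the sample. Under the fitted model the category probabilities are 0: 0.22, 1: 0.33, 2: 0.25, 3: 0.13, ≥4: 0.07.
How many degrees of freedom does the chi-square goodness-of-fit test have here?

There are k = 5 categories and 1 parameter estimated from the data, so df = 5 − 1 − 1 = 3.

3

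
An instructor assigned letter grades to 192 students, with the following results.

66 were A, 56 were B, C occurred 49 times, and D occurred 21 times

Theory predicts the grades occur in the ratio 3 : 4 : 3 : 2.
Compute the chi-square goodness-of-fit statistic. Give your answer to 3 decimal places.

11.552

Ratio total = 12. Expected counts: 192×3/12 = 48, 192×4/12 = 64, 192×3/12 = 48, 192×2/12 = 32.
χ² = (66−48)²/48 + (56−64)²/64 + (49−48)²/48 + (21−32)²/32
   = 6.7500 + 1.0000 + 0.0208 + 3.7813
Sum = 11.552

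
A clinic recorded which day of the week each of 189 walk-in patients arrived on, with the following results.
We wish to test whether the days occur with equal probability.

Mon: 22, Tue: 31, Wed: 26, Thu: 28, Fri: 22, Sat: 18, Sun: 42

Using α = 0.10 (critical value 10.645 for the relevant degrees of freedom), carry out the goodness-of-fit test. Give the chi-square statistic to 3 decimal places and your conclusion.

13.852; reject

Under H₀ each category has probability 1/7, so each expected count is 189/7 = 27.
Mon: (22 − 27)²/27 = 25/27 = 0.9259
Tue: (31 − 27)²/27 = 16/27 = 0.5926
Wed: (26 − 27)²/27 = 1/27 = 0.0370
Thu: (28 − 27)²/27 = 1/27 = 0.0370
Fri: (22 − 27)²/27 = 25/27 = 0.9259
Sat: (18 − 27)²/27 = 81/27 = 3.0000
Sun: (42 − 27)²/27 = 225/27 = 8.3333
Sum = 13.852
df = 6. Since 13.852 > 10.645, we reject H₀.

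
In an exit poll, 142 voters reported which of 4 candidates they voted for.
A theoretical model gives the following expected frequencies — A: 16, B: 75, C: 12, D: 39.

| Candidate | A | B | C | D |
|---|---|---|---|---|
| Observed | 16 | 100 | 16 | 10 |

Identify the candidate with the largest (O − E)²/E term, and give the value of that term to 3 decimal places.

A: (16 − 16)²/16 = 0/16 = 0.0000
B: (100 − 75)²/75 = 625/75 = 8.3333
C: (16 − 12)²/12 = 16/12 = 1.3333
D: (10 − 39)²/39 = 841/39 = 21.5641
The largest term is for D: 21.564.

D, 21.564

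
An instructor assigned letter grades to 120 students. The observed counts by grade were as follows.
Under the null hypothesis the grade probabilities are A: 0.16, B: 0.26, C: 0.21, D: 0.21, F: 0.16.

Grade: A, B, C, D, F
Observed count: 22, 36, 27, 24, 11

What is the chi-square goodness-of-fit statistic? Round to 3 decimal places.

Expected counts E_i = n·p_i: 120×0.16 = 19.2, 120×0.26 = 31.2, 120×0.21 = 25.2, 120×0.21 = 25.2, 120×0.16 = 19.2.
A: (22 − 19.2)²/19.2 = 7.84/19.2 = 0.4083
B: (36 − 31.2)²/31.2 = 23.04/31.2 = 0.7385
C: (27 − 25.2)²/25.2 = 3.24/25.2 = 0.1286
D: (24 − 25.2)²/25.2 = 1.44/25.2 = 0.0571
F: (11 − 19.2)²/19.2 = 67.24/19.2 = 3.5021
Sum = 4.835

4.835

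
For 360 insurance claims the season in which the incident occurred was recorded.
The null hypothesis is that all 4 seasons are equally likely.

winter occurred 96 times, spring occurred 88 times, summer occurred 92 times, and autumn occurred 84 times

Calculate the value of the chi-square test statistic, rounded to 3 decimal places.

Under H₀ each category has probability 1/4, so each expected count is 360/4 = 90.
winter: (96 − 90)²/90 = 36/90 = 0.4000
spring: (88 − 90)²/90 = 4/90 = 0.0444
summer: (92 − 90)²/90 = 4/90 = 0.0444
autumn: (84 − 90)²/90 = 36/90 = 0.4000
Sum = 0.889

0.889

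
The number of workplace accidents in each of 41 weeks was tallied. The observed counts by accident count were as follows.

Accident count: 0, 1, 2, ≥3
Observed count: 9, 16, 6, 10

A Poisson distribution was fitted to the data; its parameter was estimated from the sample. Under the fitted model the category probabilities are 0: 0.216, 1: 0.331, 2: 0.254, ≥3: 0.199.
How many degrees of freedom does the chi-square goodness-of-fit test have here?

2

There are k = 4 categories and 1 parameter estimated from the data, so df = 4 − 1 − 1 = 2.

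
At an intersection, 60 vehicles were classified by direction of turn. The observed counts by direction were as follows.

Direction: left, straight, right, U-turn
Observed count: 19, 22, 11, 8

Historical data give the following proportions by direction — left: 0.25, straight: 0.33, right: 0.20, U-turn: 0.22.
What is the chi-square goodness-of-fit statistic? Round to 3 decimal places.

Expected counts E_i = n·p_i: 60×0.25 = 15, 60×0.33 = 19.8, 60×0.20 = 12, 60×0.22 = 13.2.
left: (19 − 15)²/15 = 16/15 = 1.0667
straight: (22 − 19.8)²/19.8 = 4.84/19.8 = 0.2444
right: (11 − 12)²/12 = 1/12 = 0.0833
U-turn: (8 − 13.2)²/13.2 = 27.04/13.2 = 2.0485
Sum = 3.443

3.443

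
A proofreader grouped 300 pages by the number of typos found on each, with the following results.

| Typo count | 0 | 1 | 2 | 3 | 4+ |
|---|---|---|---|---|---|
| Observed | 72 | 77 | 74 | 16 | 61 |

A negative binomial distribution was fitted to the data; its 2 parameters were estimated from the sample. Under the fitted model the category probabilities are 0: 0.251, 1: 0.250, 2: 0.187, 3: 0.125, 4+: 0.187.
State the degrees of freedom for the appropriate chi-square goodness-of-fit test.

There are k = 5 categories and 2 parameters estimated from the data, so df = 5 − 1 − 2 = 2.

2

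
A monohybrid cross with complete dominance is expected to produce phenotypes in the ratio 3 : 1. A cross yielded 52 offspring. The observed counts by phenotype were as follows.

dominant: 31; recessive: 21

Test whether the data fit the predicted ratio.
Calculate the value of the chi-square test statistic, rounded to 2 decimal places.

Ratio total = 4. Expected counts: 52×3/4 = 39, 52×1/4 = 13.
dominant: (31 − 39)²/39 = 64/39 = 1.641
recessive: (21 − 13)²/13 = 64/13 = 4.923
Sum = 6.56

6.56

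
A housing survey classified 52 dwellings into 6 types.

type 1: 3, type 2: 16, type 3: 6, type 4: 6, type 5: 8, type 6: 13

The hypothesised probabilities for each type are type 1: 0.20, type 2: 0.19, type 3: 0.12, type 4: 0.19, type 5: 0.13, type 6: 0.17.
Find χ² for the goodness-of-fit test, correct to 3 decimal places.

Expected counts E_i = n·p_i: 52×0.20 = 10.4, 52×0.19 = 9.88, 52×0.12 = 6.24, 52×0.19 = 9.88, 52×0.13 = 6.76, 52×0.17 = 8.84.
cat         O        E   (O−E)²/E
type 1      3     10.4     5.2654
type 2     16     9.88     3.7909
type 3      6     6.24     0.0092
type 4      6     9.88     1.5237
type 5      8     6.76     0.2275
type 6     13     8.84     1.9576
Sum = 12.774

12.774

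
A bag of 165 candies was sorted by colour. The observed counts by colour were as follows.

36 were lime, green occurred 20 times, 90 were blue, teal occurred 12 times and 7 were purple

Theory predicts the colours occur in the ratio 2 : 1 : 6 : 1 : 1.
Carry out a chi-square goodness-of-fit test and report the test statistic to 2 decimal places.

7.73

Ratio total = 11. Expected counts: 165×2/11 = 30, 165×1/11 = 15, 165×6/11 = 90, 165×1/11 = 15, 165×1/11 = 15.
cat         O        E   (O−E)²/E
lime       36       30      1.200
green      20       15      1.667
blue       90       90      0.000
teal       12       15      0.600
purple      7       15      4.267
Sum = 7.73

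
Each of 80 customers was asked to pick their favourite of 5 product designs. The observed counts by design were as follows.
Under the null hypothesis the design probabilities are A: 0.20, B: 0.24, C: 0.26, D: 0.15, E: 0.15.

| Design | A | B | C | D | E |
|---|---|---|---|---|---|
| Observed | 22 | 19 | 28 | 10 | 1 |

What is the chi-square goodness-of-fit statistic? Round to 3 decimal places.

15.161

Expected counts E_i = n·p_i: 80×0.20 = 16, 80×0.24 = 19.2, 80×0.26 = 20.8, 80×0.15 = 12, 80×0.15 = 12.
cat         O        E   (O−E)²/E
A          22       16     2.2500
B          19     19.2     0.0021
C          28     20.8     2.4923
D          10       12     0.3333
E           1       12    10.0833
Sum = 15.161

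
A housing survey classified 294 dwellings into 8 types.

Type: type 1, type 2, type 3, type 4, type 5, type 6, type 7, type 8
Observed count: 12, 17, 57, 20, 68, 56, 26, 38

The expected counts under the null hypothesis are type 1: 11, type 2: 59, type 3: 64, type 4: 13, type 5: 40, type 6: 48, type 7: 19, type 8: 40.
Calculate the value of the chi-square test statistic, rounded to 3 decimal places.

58.136

type 1: (12 − 11)²/11 = 1/11 = 0.0909
type 2: (17 − 59)²/59 = 1764/59 = 29.8983
type 3: (57 − 64)²/64 = 49/64 = 0.7656
type 4: (20 − 13)²/13 = 49/13 = 3.7692
type 5: (68 − 40)²/40 = 784/40 = 19.6000
type 6: (56 − 48)²/48 = 64/48 = 1.3333
type 7: (26 − 19)²/19 = 49/19 = 2.5789
type 8: (38 − 40)²/40 = 4/40 = 0.1000
Sum = 58.136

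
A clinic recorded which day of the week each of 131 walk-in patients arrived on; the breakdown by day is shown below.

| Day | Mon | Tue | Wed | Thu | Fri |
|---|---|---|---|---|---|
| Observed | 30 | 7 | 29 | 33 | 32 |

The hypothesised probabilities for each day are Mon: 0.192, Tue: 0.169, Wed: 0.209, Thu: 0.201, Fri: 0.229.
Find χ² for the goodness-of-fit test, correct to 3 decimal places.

13.205

Expected counts E_i = n·p_i: 131×0.192 = 25.152, 131×0.169 = 22.139, 131×0.209 = 27.379, 131×0.201 = 26.331, 131×0.229 = 29.999.
cat         O        E   (O−E)²/E
Mon        30   25.152     0.9344
Tue         7   22.139    10.3523
Wed        29   27.379     0.0960
Thu        33   26.331     1.6891
Fri        32   29.999     0.1335
Sum = 13.205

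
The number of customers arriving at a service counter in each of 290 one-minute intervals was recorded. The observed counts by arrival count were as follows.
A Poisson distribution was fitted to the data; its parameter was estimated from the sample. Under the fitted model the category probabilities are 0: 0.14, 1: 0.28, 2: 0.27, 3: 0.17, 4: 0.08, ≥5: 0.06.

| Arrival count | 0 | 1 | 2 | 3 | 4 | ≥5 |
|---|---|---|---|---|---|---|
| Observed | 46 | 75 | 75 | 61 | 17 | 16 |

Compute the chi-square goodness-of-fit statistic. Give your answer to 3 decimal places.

Expected counts E_i = n·p_i: 290×0.14 = 40.6, 290×0.28 = 81.2, 290×0.27 = 78.3, 290×0.17 = 49.3, 290×0.08 = 23.2, 290×0.06 = 17.4.
χ² = (46−40.6)²/40.6 + (75−81.2)²/81.2 + (75−78.3)²/78.3 + (61−49.3)²/49.3 + (17−23.2)²/23.2 + (16−17.4)²/17.4
   = 0.7182 + 0.4734 + 0.1391 + 2.7767 + 1.6569 + 0.1126
Sum = 5.877

5.877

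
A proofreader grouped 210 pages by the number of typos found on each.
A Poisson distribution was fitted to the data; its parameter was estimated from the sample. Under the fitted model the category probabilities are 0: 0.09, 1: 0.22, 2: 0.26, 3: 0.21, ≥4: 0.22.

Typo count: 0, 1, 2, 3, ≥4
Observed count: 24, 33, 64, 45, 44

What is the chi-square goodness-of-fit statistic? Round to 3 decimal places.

6.889

Expected counts E_i = n·p_i: 210×0.09 = 18.9, 210×0.22 = 46.2, 210×0.26 = 54.6, 210×0.21 = 44.1, 210×0.22 = 46.2.
0: (24 − 18.9)²/18.9 = 26.01/18.9 = 1.3762
1: (33 − 46.2)²/46.2 = 174.24/46.2 = 3.7714
2: (64 − 54.6)²/54.6 = 88.36/54.6 = 1.6183
3: (45 − 44.1)²/44.1 = 0.81/44.1 = 0.0184
≥4: (44 − 46.2)²/46.2 = 4.84/46.2 = 0.1048
Sum = 6.889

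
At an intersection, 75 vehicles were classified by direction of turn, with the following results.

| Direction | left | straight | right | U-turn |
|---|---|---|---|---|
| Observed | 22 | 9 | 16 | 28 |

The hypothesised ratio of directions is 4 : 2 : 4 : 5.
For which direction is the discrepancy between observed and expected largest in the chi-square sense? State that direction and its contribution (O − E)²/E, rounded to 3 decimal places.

right, 0.800

Ratio total = 15. Expected counts: 75×4/15 = 20, 75×2/15 = 10, 75×4/15 = 20, 75×5/15 = 25.
left: (22 − 20)²/20 = 4/20 = 0.2000
straight: (9 − 10)²/10 = 1/10 = 0.1000
right: (16 − 20)²/20 = 16/20 = 0.8000
U-turn: (28 − 25)²/25 = 9/25 = 0.3600
The largest term is for right: 0.800.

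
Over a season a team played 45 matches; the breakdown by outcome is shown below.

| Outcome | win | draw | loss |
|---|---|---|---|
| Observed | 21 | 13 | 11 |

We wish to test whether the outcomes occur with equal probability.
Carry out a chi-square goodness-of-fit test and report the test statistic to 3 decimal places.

3.733

Expected count for each of the 3 categories: 45/3 = 15.
χ² = (21−15)²/15 + (13−15)²/15 + (11−15)²/15
   = 2.4000 + 0.2667 + 1.0667
Sum = 3.733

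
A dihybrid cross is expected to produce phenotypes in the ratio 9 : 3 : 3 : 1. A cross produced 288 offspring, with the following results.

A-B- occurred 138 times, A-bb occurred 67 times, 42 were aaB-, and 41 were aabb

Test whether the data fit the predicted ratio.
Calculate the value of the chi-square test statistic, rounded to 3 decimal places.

38.741

Ratio total = 16. Expected counts: 288×9/16 = 162, 288×3/16 = 54, 288×3/16 = 54, 288×1/16 = 18.
χ² = (138−162)²/162 + (67−54)²/54 + (42−54)²/54 + (41−18)²/18
   = 3.5556 + 3.1296 + 2.6667 + 29.3889
Sum = 38.741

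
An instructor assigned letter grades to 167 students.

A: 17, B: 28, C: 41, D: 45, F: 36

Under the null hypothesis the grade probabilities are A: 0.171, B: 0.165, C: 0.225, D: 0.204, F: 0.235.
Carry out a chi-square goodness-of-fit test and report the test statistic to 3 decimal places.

8.773

Expected counts E_i = n·p_i: 167×0.171 = 28.557, 167×0.165 = 27.555, 167×0.225 = 37.575, 167×0.204 = 34.068, 167×0.235 = 39.245.
A: (17 − 28.557)²/28.557 = 133.564249/28.557 = 4.6771
B: (28 − 27.555)²/27.555 = 0.198025/27.555 = 0.0072
C: (41 − 37.575)²/37.575 = 11.730625/37.575 = 0.3122
D: (45 − 34.068)²/34.068 = 119.508624/34.068 = 3.5079
F: (36 − 39.245)²/39.245 = 10.530025/39.245 = 0.2683
Sum = 8.773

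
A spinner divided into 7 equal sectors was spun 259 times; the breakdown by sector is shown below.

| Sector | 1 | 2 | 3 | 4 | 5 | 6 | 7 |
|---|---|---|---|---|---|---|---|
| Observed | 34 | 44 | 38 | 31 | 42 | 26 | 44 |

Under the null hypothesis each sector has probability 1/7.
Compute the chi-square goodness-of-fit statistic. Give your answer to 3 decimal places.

Expected count for each of the 7 categories: 259/7 = 37.
χ² = (34−37)²/37 + (44−37)²/37 + (38−37)²/37 + (31−37)²/37 + (42−37)²/37 + (26−37)²/37 + (44−37)²/37
   = 0.2432 + 1.3243 + 0.0270 + 0.9730 + 0.6757 + 3.2703 + 1.3243
Sum = 7.838

7.838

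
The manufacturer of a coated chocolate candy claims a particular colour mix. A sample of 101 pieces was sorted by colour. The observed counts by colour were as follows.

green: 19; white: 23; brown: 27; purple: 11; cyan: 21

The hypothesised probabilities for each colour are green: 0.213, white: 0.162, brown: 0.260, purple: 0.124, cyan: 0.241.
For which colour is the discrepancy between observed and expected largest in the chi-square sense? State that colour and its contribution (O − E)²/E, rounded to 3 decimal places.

Expected counts E_i = n·p_i: 101×0.213 = 21.513, 101×0.162 = 16.362, 101×0.260 = 26.26, 101×0.124 = 12.524, 101×0.241 = 24.341.
χ² = (19−21.513)²/21.513 + (23−16.362)²/16.362 + (27−26.26)²/26.26 + (11−12.524)²/12.524 + (21−24.341)²/24.341
   = 0.2936 + 2.6930 + 0.0209 + 0.1855 + 0.4586
The largest term is for white: 2.693.

white, 2.693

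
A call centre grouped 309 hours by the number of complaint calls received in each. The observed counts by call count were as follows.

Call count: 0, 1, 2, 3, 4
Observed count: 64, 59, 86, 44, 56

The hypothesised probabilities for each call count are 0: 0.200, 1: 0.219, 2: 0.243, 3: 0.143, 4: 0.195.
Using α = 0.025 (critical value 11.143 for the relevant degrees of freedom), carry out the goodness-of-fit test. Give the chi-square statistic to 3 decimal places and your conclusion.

3.077; do not reject

Expected counts E_i = n·p_i: 309×0.200 = 61.8, 309×0.219 = 67.671, 309×0.243 = 75.087, 309×0.143 = 44.187, 309×0.195 = 60.255.
0: (64 − 61.8)²/61.8 = 4.84/61.8 = 0.0783
1: (59 − 67.671)²/67.671 = 75.186241/67.671 = 1.1111
2: (86 − 75.087)²/75.087 = 119.093569/75.087 = 1.5861
3: (44 − 44.187)²/44.187 = 0.034969/44.187 = 0.0008
4: (56 − 60.255)²/60.255 = 18.105025/60.255 = 0.3005
Sum = 3.077
df = 4. Since 3.077 < 11.143, we do not reject H₀.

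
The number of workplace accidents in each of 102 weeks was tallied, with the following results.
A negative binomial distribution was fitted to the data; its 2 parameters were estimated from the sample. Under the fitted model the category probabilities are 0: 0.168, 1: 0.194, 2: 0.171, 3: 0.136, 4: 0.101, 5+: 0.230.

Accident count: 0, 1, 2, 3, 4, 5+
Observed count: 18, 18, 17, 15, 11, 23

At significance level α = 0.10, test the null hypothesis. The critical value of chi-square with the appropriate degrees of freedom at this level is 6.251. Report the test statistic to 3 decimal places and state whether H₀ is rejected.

0.364; do not reject

Expected counts E_i = n·p_i: 102×0.168 = 17.136, 102×0.194 = 19.788, 102×0.171 = 17.442, 102×0.136 = 13.872, 102×0.101 = 10.302, 102×0.230 = 23.46.
0: (18 − 17.136)²/17.136 = 0.746496/17.136 = 0.0436
1: (18 − 19.788)²/19.788 = 3.196944/19.788 = 0.1616
2: (17 − 17.442)²/17.442 = 0.195364/17.442 = 0.0112
3: (15 − 13.872)²/13.872 = 1.272384/13.872 = 0.0917
4: (11 − 10.302)²/10.302 = 0.487204/10.302 = 0.0473
5+: (23 − 23.46)²/23.46 = 0.2116/23.46 = 0.0090
Sum = 0.364
df = 3. Since 0.364 < 6.251, we do not reject H₀.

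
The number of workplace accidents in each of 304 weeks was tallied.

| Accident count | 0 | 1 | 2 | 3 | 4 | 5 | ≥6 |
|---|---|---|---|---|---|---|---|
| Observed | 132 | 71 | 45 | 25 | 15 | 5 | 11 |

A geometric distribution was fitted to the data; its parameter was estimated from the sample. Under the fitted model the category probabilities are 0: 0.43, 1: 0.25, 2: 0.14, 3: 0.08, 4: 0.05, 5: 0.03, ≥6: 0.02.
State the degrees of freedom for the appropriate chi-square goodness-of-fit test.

There are k = 7 categories and 1 parameter estimated from the data, so df = 7 − 1 − 1 = 5.

5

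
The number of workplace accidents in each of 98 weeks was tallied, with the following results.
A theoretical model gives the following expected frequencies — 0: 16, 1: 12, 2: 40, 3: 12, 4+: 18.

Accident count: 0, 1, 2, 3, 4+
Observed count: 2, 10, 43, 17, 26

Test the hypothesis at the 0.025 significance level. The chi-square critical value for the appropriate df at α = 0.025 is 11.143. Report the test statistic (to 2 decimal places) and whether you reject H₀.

18.45; reject

0: (2 − 16)²/16 = 196/16 = 12.250
1: (10 − 12)²/12 = 4/12 = 0.333
2: (43 − 40)²/40 = 9/40 = 0.225
3: (17 − 12)²/12 = 25/12 = 2.083
4+: (26 − 18)²/18 = 64/18 = 3.556
Sum = 18.45
df = 4. Since 18.45 > 11.143, we reject H₀.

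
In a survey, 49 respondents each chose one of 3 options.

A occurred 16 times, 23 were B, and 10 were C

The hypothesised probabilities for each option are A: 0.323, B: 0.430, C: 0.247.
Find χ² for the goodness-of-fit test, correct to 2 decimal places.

0.54

Expected counts E_i = n·p_i: 49×0.323 = 15.827, 49×0.430 = 21.07, 49×0.247 = 12.103.
A: (16 − 15.827)²/15.827 = 0.029929/15.827 = 0.002
B: (23 − 21.07)²/21.07 = 3.7249/21.07 = 0.177
C: (10 − 12.103)²/12.103 = 4.422609/12.103 = 0.365
Sum = 0.54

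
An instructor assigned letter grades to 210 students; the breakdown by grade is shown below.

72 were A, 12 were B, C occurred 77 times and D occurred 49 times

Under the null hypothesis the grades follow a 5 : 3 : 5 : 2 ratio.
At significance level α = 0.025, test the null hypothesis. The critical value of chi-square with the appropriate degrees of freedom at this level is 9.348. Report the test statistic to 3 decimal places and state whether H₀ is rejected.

37.936; reject

Ratio total = 15. Expected counts: 210×5/15 = 70, 210×3/15 = 42, 210×5/15 = 70, 210×2/15 = 28.
cat         O        E   (O−E)²/E
A          72       70     0.0571
B          12       42    21.4286
C          77       70     0.7000
D          49       28    15.7500
Sum = 37.936
df = 3. Since 37.936 > 9.348, we reject H₀.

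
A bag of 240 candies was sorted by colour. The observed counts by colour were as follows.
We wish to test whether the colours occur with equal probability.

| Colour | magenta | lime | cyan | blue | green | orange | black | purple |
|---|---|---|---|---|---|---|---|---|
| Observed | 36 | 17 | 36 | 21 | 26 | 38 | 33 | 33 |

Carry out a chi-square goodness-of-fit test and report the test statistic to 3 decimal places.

14.000

Expected count for each of the 8 categories: 240/8 = 30.
χ² = (36−30)²/30 + (17−30)²/30 + (36−30)²/30 + (21−30)²/30 + (26−30)²/30 + (38−30)²/30 + (33−30)²/30 + (33−30)²/30
   = 1.2000 + 5.6333 + 1.2000 + 2.7000 + 0.5333 + 2.1333 + 0.3000 + 0.3000
Sum = 14.000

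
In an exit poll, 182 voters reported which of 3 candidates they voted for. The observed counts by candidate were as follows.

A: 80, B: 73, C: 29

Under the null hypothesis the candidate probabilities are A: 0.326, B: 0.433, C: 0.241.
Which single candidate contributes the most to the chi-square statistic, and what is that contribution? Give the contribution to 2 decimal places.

Expected counts E_i = n·p_i: 182×0.326 = 59.332, 182×0.433 = 78.806, 182×0.241 = 43.862.
cat         O        E   (O−E)²/E
A          80   59.332      7.200
B          73   78.806      0.428
C          29   43.862      5.036
The largest term is for A: 7.20.

A, 7.20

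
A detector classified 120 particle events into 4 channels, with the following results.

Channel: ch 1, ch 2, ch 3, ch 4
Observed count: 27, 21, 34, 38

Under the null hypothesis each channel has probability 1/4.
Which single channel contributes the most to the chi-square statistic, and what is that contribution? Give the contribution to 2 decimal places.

ch 2, 2.70

Under H₀ each category has probability 1/4, so each expected count is 120/4 = 30.
cat         O        E   (O−E)²/E
ch 1       27       30      0.300
ch 2       21       30      2.700
ch 3       34       30      0.533
ch 4       38       30      2.133
The largest term is for ch 2: 2.70.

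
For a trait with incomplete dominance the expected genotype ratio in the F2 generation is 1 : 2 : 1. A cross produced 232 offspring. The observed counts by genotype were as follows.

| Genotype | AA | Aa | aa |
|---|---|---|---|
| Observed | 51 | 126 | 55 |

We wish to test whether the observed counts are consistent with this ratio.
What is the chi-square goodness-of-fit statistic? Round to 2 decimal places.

Ratio total = 4. Expected counts: 232×1/4 = 58, 232×2/4 = 116, 232×1/4 = 58.
AA: (51 − 58)²/58 = 49/58 = 0.845
Aa: (126 − 116)²/116 = 100/116 = 0.862
aa: (55 − 58)²/58 = 9/58 = 0.155
Sum = 1.86

1.86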